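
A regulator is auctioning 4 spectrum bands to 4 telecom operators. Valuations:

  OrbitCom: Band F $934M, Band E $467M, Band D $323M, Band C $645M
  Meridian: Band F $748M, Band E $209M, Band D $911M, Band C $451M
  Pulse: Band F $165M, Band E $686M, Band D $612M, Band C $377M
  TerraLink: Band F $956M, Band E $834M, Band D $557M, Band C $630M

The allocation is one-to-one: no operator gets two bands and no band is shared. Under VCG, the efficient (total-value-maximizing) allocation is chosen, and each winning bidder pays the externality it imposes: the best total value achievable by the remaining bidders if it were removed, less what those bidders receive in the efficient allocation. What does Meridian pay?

Meridian pays $93M.

Efficient allocation: OrbitCom→Band C ($645M), Meridian→Band D ($911M), Pulse→Band E ($686M), TerraLink→Band F ($956M); total welfare W = $3198M.
Meridian receives Band D at value $911M, so the others get W − 911 = $2287M.
Without Meridian: best allocation of the remaining 3 bidders over all 4 bands is OrbitCom→Band F ($934M), Pulse→Band D ($612M), TerraLink→Band E ($834M), total $2380M.
VCG payment = (others' best without Meridian) − (others' welfare with Meridian) = 2380 − 2287 = $93M.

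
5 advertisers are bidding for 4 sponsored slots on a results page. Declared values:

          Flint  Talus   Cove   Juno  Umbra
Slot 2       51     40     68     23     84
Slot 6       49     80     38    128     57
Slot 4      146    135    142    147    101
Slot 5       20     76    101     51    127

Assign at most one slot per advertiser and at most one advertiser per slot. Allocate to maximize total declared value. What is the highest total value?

Optimal: Cove→Slot 2 ($68), Juno→Slot 6 ($128), Flint→Slot 4 ($146), Umbra→Slot 5 ($127) — total 68+128+146+127 = $469.
Row-greedy (each advertiser in turn takes its best remaining slot) gives $350, worse by 119.
Every other assignment is strictly worse.

Max total: $469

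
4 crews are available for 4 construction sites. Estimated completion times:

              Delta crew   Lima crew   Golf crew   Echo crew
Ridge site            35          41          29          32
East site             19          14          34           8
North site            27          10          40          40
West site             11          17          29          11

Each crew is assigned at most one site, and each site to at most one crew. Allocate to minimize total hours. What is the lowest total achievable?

Optimal: Delta crew→West site (11 hours), Lima crew→North site (10 hours), Golf crew→Ridge site (29 hours), Echo crew→East site (8 hours) — total 11+10+29+8 = 58 hours.
No other one-to-one assignment undercuts 58 hours.

Min total: 58 hours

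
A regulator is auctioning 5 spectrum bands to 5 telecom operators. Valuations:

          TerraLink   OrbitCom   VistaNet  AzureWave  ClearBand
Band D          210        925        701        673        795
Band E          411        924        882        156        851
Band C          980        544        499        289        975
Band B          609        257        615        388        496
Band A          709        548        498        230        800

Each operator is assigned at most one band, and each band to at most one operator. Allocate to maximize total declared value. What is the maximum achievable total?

Optimal: TerraLink→Band C ($980M), OrbitCom→Band E ($924M), VistaNet→Band B ($615M), AzureWave→Band D ($673M), ClearBand→Band A ($800M) — total 980+924+615+673+800 = $3992M.
Column-greedy (each band in turn goes to its best remaining operator) gives $3513M, worse by 479.
Swapping OrbitCom↔TerraLink (OrbitCom→Band C $544M, TerraLink→Band E $411M) loses 949.
No other one-to-one assignment exceeds $3992M.

Maximum total: $3992M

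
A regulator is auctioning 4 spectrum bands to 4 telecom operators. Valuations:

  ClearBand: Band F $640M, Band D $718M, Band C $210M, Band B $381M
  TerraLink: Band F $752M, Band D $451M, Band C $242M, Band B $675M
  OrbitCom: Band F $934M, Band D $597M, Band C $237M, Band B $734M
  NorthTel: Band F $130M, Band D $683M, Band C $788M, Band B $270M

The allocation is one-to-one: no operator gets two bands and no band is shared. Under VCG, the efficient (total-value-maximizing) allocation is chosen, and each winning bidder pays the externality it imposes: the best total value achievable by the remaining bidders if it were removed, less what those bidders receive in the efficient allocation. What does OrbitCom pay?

OrbitCom pays $77M.

Efficient allocation: ClearBand→Band D ($718M), TerraLink→Band B ($675M), OrbitCom→Band F ($934M), NorthTel→Band C ($788M); total welfare W = $3115M.
OrbitCom receives Band F at value $934M, so the others get W − 934 = $2181M.
Without OrbitCom: best allocation of the remaining 3 bidders over all 4 bands is ClearBand→Band D ($718M), TerraLink→Band F ($752M), NorthTel→Band C ($788M), total $2258M.
VCG payment = (others' best without OrbitCom) − (others' welfare with OrbitCom) = 2258 − 2181 = $77M.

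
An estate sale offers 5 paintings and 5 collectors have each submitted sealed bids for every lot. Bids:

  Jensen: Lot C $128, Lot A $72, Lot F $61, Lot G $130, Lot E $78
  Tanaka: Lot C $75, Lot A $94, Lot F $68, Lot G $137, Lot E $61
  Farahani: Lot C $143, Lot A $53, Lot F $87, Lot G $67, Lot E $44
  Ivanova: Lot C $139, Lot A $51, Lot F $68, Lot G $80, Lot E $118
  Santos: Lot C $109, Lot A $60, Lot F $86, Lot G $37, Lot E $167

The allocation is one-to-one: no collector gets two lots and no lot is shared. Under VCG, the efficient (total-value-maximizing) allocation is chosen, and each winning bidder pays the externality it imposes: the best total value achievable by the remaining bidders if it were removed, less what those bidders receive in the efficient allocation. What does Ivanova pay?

Ivanova pays $56.

Efficient allocation: Jensen→Lot G ($130), Tanaka→Lot A ($94), Farahani→Lot F ($87), Ivanova→Lot C ($139), Santos→Lot E ($167); total welfare W = $617.
Ivanova receives Lot C at value $139, so the others get W − 139 = $478.
Without Ivanova: best allocation of the remaining 4 bidders over all 5 lots is Jensen→Lot G ($130), Tanaka→Lot A ($94), Farahani→Lot C ($143), Santos→Lot E ($167), total $534.
VCG payment = (others' best without Ivanova) − (others' welfare with Ivanova) = 534 − 478 = $56.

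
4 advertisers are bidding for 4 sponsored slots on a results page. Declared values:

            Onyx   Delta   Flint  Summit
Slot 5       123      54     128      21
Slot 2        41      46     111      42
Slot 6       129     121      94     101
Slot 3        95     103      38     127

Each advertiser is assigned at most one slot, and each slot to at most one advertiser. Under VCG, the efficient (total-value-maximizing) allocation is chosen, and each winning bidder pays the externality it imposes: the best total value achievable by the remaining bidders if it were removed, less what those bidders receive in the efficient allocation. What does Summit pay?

Efficient allocation: Onyx→Slot 5 ($123), Delta→Slot 6 ($121), Flint→Slot 2 ($111), Summit→Slot 3 ($127); total welfare W = $482.
Summit receives Slot 3 at value $127, so the others get W − 127 = $355.
Without Summit: best allocation of the remaining 3 bidders over all 4 slots is Onyx→Slot 6 ($129), Delta→Slot 3 ($103), Flint→Slot 5 ($128), total $360.
VCG payment = (others' best without Summit) − (others' welfare with Summit) = 360 − 355 = $5.

Summit pays $5.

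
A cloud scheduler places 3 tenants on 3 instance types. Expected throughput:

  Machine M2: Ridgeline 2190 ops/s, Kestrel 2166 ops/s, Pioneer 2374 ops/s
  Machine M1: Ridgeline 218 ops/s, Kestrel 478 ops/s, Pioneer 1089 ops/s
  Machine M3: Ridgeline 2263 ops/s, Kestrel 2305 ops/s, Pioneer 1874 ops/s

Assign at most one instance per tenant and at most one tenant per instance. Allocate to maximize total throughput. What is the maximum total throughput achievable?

Optimal: Ridgeline→Machine M2 (2190 ops/s), Kestrel→Machine M3 (2305 ops/s), Pioneer→Machine M1 (1089 ops/s) — total 2190+2305+1089 = 5584 ops/s.
Column-greedy (each instance in turn goes to its best remaining tenant) gives 5115 ops/s, worse by 469.
Next-best assignment: Ridgeline→Machine M3, Kestrel→Machine M2, Pioneer→Machine M1 = 5518 ops/s.
Checked against all permutations: 5584 ops/s is optimal.

Maximum total: 5584 ops/s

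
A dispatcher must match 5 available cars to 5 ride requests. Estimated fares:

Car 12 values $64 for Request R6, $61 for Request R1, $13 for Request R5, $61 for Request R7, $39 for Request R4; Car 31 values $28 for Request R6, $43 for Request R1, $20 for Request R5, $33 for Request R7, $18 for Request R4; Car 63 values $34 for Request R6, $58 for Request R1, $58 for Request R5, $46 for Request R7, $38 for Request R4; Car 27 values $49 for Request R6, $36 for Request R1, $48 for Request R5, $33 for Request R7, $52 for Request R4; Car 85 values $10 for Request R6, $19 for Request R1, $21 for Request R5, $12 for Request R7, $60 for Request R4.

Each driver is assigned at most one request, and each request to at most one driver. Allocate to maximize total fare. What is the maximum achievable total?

Maximum total: $271

Optimal: Car 12→Request R7 ($61), Car 31→Request R1 ($43), Car 63→Request R5 ($58), Car 27→Request R6 ($49), Car 85→Request R4 ($60) — total 61+43+58+49+60 = $271.
Next-best assignment: Car 12→Request R6, Car 31→Request R7, Car 63→Request R1, Car 27→Request R5, Car 85→Request R4 = $263.
Swapping Car 31↔Car 85 (Car 31→Request R4 $18, Car 85→Request R1 $19) loses 66.
No other one-to-one assignment exceeds $271.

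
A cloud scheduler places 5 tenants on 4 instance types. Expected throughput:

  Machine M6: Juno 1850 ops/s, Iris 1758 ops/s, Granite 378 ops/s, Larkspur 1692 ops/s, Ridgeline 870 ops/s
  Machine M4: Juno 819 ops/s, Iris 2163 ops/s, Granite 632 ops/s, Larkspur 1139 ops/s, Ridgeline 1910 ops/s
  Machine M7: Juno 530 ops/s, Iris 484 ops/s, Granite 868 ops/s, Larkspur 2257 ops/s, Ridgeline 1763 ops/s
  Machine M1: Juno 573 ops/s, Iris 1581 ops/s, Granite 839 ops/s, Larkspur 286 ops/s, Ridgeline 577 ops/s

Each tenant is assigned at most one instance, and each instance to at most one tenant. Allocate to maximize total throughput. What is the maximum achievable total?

Max total: 7598 ops/s

Optimal: Juno→Machine M6 (1850 ops/s), Ridgeline→Machine M4 (1910 ops/s), Larkspur→Machine M7 (2257 ops/s), Iris→Machine M1 (1581 ops/s) — total 1850+1910+2257+1581 = 7598 ops/s.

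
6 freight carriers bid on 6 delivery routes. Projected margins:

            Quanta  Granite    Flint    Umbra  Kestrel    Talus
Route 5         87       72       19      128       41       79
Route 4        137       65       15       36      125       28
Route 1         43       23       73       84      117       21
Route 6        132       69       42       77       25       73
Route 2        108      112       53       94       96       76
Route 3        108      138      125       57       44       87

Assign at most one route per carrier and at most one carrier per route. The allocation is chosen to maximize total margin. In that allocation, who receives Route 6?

Talus receives Route 6.

Optimal: Quanta→Route 4 ($137k), Granite→Route 2 ($112k), Flint→Route 3 ($125k), Umbra→Route 5 ($128k), Kestrel→Route 1 ($117k), Talus→Route 6 ($73k) — total 137+112+125+128+117+73 = $692k.
Max-entry greedy (repeatedly take the single best remaining cell) gives $638k, worse by 54.
Swapping Umbra↔Flint (Umbra→Route 3 $57k, Flint→Route 5 $19k) loses 177.
Talus's own top route is Route 3 ($87k), but forcing Talus→Route 3 and reassigning the rest optimally gives only $657k — worse by 35.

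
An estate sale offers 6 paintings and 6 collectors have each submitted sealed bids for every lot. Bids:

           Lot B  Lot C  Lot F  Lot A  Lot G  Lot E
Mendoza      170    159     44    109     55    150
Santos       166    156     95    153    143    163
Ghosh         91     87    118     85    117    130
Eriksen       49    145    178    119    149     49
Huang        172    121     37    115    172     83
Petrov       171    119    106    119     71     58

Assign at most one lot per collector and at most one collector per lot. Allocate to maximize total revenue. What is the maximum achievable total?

Optimal: Mendoza→Lot C ($159), Santos→Lot A ($153), Ghosh→Lot E ($130), Eriksen→Lot F ($178), Huang→Lot G ($172), Petrov→Lot B ($171) — total 159+153+130+178+172+171 = $963.
Next-best assignment: Mendoza→Lot C, Santos→Lot E, Ghosh→Lot A, Eriksen→Lot F, Huang→Lot G, Petrov→Lot B = $928.
Every other assignment is strictly worse.

Max total: $963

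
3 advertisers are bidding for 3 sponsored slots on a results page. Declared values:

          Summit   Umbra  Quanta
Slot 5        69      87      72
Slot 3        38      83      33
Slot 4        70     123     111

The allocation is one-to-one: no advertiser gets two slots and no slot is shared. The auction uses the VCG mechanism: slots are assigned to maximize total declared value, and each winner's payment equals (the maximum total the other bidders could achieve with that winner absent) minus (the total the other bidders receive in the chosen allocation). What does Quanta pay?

Quanta pays $40.

Efficient allocation: Summit→Slot 5 ($69), Umbra→Slot 3 ($83), Quanta→Slot 4 ($111); total welfare W = $263.
Quanta receives Slot 4 at value $111, so the others get W − 111 = $152.
Without Quanta: best allocation of the remaining 2 bidders over all 3 slots is Summit→Slot 5 ($69), Umbra→Slot 4 ($123), total $192.
VCG payment = (others' best without Quanta) − (others' welfare with Quanta) = 192 − 152 = $40.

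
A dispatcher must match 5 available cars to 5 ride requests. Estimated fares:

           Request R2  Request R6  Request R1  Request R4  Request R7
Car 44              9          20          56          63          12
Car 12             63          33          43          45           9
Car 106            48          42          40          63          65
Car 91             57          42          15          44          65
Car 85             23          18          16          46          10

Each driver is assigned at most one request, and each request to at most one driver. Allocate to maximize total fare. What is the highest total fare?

Max total: $272

Optimal: Car 44→Request R1 ($56), Car 12→Request R2 ($63), Car 106→Request R6 ($42), Car 91→Request R7 ($65), Car 85→Request R4 ($46) — total 56+63+42+65+46 = $272.
Max-entry greedy (repeatedly take the single best remaining cell) gives $249, worse by 23.
Checked against all permutations: $272 is optimal.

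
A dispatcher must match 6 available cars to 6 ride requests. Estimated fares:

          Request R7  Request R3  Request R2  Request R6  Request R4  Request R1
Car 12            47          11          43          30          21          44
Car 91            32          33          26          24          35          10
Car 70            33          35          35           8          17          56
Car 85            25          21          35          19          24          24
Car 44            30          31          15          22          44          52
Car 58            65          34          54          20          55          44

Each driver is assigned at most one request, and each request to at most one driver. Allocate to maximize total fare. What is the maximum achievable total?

This is a one-to-one assignment (maximum-weight bipartite matching).
Optimal: Car 12→Request R6 ($30), Car 91→Request R3 ($33), Car 70→Request R1 ($56), Car 85→Request R2 ($35), Car 44→Request R4 ($44), Car 58→Request R7 ($65) — total 30+33+56+35+44+65 = $263.
Row-greedy (each driver in turn takes its best remaining request) gives $224, worse by 39.
Next-best assignment: Car 12→Request R2, Car 91→Request R3, Car 70→Request R1, Car 85→Request R6, Car 44→Request R4, Car 58→Request R7 = $260.
Swapping Car 85↔Car 91 (Car 85→Request R3 $21, Car 91→Request R2 $26) loses 21.

Max total: $263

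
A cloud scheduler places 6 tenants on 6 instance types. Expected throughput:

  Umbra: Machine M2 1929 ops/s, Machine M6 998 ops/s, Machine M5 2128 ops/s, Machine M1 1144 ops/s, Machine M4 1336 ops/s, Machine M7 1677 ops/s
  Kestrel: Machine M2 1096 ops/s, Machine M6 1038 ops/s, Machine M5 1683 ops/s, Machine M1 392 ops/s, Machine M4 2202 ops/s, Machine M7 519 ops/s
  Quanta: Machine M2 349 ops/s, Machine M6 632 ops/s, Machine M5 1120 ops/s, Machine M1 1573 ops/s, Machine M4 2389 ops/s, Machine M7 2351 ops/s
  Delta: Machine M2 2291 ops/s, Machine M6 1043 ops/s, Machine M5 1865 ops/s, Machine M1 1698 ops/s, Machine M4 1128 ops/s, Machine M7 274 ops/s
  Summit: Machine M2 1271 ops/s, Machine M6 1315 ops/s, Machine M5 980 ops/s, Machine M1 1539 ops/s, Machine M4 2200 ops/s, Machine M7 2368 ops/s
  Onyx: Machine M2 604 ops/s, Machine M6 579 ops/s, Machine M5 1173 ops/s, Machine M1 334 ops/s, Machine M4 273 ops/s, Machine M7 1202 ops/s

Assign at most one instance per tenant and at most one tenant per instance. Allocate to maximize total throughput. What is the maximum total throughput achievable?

Optimal: Umbra→Machine M5 (2128 ops/s), Kestrel→Machine M4 (2202 ops/s), Quanta→Machine M1 (1573 ops/s), Delta→Machine M2 (2291 ops/s), Summit→Machine M7 (2368 ops/s), Onyx→Machine M6 (579 ops/s) — total 2128+2202+1573+2291+2368+579 = 11141 ops/s.
Row-greedy (each tenant in turn takes its best remaining instance) gives 11090 ops/s, worse by 51.
Swapping Umbra↔Onyx (Umbra→Machine M6 998 ops/s, Onyx→Machine M5 1173 ops/s) loses 536.

Maximum total: 11141 ops/s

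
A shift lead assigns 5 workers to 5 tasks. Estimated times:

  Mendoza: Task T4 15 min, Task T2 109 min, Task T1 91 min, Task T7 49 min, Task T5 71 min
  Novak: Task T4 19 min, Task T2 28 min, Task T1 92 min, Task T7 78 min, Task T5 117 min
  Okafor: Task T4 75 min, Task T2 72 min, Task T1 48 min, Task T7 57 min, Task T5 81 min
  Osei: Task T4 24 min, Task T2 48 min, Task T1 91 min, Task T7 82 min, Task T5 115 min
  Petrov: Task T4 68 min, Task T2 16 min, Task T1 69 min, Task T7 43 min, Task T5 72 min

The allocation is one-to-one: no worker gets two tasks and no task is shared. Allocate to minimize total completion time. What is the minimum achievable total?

Minimum total: 214 min

Optimal: Mendoza→Task T5 (71 min), Novak→Task T2 (28 min), Okafor→Task T1 (48 min), Osei→Task T4 (24 min), Petrov→Task T7 (43 min) — total 71+28+48+24+43 = 214 min.
Swapping Petrov↔Mendoza (Petrov→Task T5 72 min, Mendoza→Task T7 49 min) adds 7.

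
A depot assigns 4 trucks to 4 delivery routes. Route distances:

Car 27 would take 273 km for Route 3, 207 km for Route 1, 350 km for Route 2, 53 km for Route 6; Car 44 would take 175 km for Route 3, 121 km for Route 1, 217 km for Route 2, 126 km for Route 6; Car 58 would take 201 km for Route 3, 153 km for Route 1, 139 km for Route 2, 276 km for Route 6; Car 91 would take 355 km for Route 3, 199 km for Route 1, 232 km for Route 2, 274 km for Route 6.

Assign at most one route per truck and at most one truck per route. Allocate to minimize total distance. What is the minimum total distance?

Min total: 566 km

Treat this as an assignment problem: match each truck to one route.
Optimal: Car 27→Route 6 (53 km), Car 44→Route 3 (175 km), Car 58→Route 2 (139 km), Car 91→Route 1 (199 km) — total 53+175+139+199 = 566 km.
Min-entry greedy (repeatedly take the single cheapest remaining cell) gives 668 km, worse by 102.
Swapping Car 58↔Car 44 (Car 58→Route 3 201 km, Car 44→Route 2 217 km) adds 104.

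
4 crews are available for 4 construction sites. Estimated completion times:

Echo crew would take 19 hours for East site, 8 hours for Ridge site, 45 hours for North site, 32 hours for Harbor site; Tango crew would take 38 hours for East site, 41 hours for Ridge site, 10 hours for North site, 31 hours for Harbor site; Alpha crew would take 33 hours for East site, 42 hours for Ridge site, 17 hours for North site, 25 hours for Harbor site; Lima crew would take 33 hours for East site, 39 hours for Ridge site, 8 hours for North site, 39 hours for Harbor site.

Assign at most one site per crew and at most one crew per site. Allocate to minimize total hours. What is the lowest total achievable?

Optimal: Echo crew→Ridge site (8 hours), Tango crew→North site (10 hours), Alpha crew→Harbor site (25 hours), Lima crew→East site (33 hours) — total 8+10+25+33 = 76 hours.
Column-greedy (each site in turn goes to its cheapest remaining crew) gives 93 hours, worse by 17.
Every other assignment is strictly worse.

Min total: 76 hours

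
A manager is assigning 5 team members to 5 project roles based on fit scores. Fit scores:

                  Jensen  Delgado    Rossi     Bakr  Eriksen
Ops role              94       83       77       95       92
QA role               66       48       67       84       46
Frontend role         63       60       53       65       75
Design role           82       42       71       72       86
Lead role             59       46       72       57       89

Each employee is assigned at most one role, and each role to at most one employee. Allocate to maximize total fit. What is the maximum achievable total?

Max total: 398 pts

This is a one-to-one assignment (maximum-weight bipartite matching).
Optimal: Jensen→Ops role (94 pts), Delgado→Frontend role (60 pts), Rossi→Design role (71 pts), Bakr→QA role (84 pts), Eriksen→Lead role (89 pts) — total 94+60+71+84+89 = 398 pts.
Next-best assignment: Jensen→Ops role, Delgado→Frontend role, Rossi→Lead role, Bakr→QA role, Eriksen→Design role = 396 pts.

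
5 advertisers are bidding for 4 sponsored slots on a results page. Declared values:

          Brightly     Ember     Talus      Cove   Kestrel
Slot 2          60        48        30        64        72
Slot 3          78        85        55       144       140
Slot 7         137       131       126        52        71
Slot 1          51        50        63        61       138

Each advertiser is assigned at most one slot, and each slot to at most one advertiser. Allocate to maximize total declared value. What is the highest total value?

Max total: $473

Optimal: Brightly→Slot 2 ($60), Cove→Slot 3 ($144), Ember→Slot 7 ($131), Kestrel→Slot 1 ($138) — total 60+144+131+138 = $473.
Row-greedy (each advertiser in turn takes its best remaining slot) gives $349, worse by 124.
Swapping Brightly↔Kestrel (Brightly→Slot 1 $51, Kestrel→Slot 2 $72) loses 75.
Checked against all permutations: $473 is optimal.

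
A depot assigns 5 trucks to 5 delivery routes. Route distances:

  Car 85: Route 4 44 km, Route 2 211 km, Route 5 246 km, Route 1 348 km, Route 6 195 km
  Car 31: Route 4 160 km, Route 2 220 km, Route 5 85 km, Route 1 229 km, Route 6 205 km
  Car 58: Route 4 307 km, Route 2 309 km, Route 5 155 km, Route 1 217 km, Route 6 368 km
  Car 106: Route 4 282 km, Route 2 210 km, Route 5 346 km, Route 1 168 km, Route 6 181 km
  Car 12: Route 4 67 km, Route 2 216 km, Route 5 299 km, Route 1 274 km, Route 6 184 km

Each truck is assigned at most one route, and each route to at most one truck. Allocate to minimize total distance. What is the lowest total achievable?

Min total: 740 km

Optimal: Car 85→Route 4 (44 km), Car 31→Route 5 (85 km), Car 58→Route 1 (217 km), Car 106→Route 2 (210 km), Car 12→Route 6 (184 km) — total 44+85+217+210+184 = 740 km.
Min-entry greedy (repeatedly take the single cheapest remaining cell) gives 790 km, worse by 50.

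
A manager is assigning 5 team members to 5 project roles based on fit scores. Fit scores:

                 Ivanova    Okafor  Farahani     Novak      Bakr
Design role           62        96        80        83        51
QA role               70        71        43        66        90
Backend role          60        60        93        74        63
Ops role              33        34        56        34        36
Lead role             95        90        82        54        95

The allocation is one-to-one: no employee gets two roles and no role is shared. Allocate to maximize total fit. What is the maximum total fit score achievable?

Max total: 411 pts

Optimal: Ivanova→Lead role (95 pts), Okafor→Design role (96 pts), Farahani→Ops role (56 pts), Novak→Backend role (74 pts), Bakr→QA role (90 pts) — total 95+96+56+74+90 = 411 pts.
Row-greedy (each employee in turn takes its best remaining role) gives 386 pts, worse by 25.
Every other assignment is strictly worse.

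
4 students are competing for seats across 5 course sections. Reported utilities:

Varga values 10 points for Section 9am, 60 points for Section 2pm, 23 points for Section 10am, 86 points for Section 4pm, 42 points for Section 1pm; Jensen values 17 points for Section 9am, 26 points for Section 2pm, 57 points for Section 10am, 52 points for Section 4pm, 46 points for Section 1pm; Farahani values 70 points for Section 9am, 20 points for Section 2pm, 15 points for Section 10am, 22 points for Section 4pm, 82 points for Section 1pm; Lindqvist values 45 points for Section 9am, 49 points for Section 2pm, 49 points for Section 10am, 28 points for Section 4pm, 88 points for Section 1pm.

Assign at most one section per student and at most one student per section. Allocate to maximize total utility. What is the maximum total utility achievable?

Maximum total: 301 points

Optimal: Varga→Section 4pm (86 points), Jensen→Section 10am (57 points), Farahani→Section 9am (70 points), Lindqvist→Section 1pm (88 points) — total 86+57+70+88 = 301 points.
Row-greedy (each student in turn takes its best remaining section) gives 274 points, worse by 27.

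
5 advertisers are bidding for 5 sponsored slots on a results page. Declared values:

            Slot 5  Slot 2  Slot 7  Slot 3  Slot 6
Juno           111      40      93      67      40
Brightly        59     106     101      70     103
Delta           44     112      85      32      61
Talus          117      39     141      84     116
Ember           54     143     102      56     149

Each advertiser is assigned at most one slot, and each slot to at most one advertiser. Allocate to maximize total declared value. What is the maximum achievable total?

This is a one-to-one assignment (maximum-weight bipartite matching).
Optimal: Juno→Slot 5 ($111), Brightly→Slot 3 ($70), Delta→Slot 2 ($112), Talus→Slot 7 ($141), Ember→Slot 6 ($149) — total 111+70+112+141+149 = $583.
Column-greedy (each slot in turn goes to its best remaining advertiser) gives $489, worse by 94.
Next-best assignment: Juno→Slot 5, Brightly→Slot 7, Delta→Slot 2, Talus→Slot 3, Ember→Slot 6 = $557.
Swapping Delta↔Talus (Delta→Slot 7 $85, Talus→Slot 2 $39) loses 129.

Maximum total: $583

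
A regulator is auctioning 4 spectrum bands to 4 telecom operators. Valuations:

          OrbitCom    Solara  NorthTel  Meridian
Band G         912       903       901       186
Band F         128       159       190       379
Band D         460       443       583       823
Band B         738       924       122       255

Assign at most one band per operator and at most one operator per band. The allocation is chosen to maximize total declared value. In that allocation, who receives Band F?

NorthTel receives Band F.

Optimal: OrbitCom→Band G ($912M), Solara→Band B ($924M), NorthTel→Band F ($190M), Meridian→Band D ($823M) — total 912+924+190+823 = $2849M.
Checked against all permutations: $2849M is optimal.
NorthTel's own top band is Band G ($901M), but forcing NorthTel→Band G and reassigning the rest optimally gives only $2776M — worse by 73.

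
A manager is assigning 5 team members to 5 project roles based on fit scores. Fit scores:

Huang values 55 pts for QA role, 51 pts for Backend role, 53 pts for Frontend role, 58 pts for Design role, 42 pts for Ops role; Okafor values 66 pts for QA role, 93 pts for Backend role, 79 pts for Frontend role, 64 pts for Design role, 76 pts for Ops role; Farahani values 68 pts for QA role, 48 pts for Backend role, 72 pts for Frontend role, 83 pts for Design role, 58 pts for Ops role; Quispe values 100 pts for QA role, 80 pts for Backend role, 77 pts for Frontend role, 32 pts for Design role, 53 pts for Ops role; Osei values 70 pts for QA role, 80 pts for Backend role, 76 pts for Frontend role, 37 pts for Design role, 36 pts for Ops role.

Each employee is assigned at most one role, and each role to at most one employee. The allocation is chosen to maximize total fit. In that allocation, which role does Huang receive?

Huang receives Ops role.

Optimal: Huang→Ops role (42 pts), Okafor→Backend role (93 pts), Farahani→Design role (83 pts), Quispe→QA role (100 pts), Osei→Frontend role (76 pts) — total 42+93+83+100+76 = 394 pts.
Row-greedy (each employee in turn takes its best remaining role) gives 359 pts, worse by 35.
Next-best assignment: Huang→Frontend role, Okafor→Ops role, Farahani→Design role, Quispe→QA role, Osei→Backend role = 392 pts.
Swapping Quispe↔Osei (Quispe→Frontend role 77 pts, Osei→QA role 70 pts) loses 29.
Huang's own top role is Design role (58 pts), but forcing Huang→Design role and reassigning the rest optimally gives only 386 pts — worse by 8.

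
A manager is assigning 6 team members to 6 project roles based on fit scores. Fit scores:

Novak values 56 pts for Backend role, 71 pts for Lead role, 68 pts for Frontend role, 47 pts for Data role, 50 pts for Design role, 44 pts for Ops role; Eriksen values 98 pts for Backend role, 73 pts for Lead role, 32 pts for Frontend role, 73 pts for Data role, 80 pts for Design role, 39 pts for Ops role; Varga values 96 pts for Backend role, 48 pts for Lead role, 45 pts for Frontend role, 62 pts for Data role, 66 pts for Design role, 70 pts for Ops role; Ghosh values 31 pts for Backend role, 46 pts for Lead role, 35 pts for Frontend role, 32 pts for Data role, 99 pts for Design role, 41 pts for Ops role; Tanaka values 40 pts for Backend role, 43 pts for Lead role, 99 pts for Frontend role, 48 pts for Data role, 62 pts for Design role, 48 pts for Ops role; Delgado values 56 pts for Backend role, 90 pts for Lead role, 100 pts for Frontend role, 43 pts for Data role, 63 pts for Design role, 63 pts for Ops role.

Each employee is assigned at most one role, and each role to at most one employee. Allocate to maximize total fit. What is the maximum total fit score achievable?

Maximum total: 503 pts

This is the linear assignment problem.
Optimal: Novak→Data role (47 pts), Eriksen→Backend role (98 pts), Varga→Ops role (70 pts), Ghosh→Design role (99 pts), Tanaka→Frontend role (99 pts), Delgado→Lead role (90 pts) — total 47+98+70+99+99+90 = 503 pts.
Max-entry greedy (repeatedly take the single best remaining cell) gives 486 pts, worse by 17.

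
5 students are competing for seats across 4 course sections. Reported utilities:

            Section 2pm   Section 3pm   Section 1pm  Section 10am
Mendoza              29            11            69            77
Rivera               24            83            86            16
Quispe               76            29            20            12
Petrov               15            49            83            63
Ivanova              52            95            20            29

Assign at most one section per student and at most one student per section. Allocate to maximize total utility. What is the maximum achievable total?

Max total: 334 points

Optimal: Quispe→Section 2pm (76 points), Ivanova→Section 3pm (95 points), Rivera→Section 1pm (86 points), Mendoza→Section 10am (77 points) — total 76+95+86+77 = 334 points.
Row-greedy (each student in turn takes its best remaining section) gives 288 points, worse by 46.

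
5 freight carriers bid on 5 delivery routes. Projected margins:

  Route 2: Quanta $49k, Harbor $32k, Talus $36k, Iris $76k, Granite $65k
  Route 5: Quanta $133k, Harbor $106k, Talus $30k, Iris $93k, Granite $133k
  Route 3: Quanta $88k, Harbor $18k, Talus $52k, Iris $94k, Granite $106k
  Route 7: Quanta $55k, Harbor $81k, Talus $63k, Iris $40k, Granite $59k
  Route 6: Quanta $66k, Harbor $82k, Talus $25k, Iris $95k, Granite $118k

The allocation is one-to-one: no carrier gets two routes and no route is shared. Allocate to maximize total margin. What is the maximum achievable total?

Max total: $462k

Optimal: Quanta→Route 5 ($133k), Harbor→Route 7 ($81k), Talus→Route 2 ($36k), Iris→Route 3 ($94k), Granite→Route 6 ($118k) — total 133+81+36+94+118 = $462k.
Row-greedy (each carrier in turn takes its best remaining route) gives $437k, worse by 25.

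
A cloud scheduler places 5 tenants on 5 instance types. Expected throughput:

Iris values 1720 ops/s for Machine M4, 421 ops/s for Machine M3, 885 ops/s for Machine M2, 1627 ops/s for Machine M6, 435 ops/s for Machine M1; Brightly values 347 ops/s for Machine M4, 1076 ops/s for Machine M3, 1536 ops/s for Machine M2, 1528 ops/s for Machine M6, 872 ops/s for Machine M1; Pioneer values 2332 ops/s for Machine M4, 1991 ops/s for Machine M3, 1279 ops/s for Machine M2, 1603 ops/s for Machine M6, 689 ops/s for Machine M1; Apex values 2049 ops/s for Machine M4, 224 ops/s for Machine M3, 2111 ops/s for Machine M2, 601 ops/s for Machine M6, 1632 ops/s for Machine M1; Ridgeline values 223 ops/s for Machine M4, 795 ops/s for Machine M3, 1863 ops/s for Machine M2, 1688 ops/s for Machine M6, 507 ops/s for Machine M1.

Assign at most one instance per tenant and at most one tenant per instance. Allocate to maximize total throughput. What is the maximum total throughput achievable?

Maximum total: 8734 ops/s

Optimal: Iris→Machine M4 (1720 ops/s), Brightly→Machine M6 (1528 ops/s), Pioneer→Machine M3 (1991 ops/s), Apex→Machine M1 (1632 ops/s), Ridgeline→Machine M2 (1863 ops/s) — total 1720+1528+1991+1632+1863 = 8734 ops/s.
Row-greedy (each tenant in turn takes its best remaining instance) gives 8567 ops/s, worse by 167.
Swapping Brightly↔Apex (Brightly→Machine M1 872 ops/s, Apex→Machine M6 601 ops/s) loses 1687.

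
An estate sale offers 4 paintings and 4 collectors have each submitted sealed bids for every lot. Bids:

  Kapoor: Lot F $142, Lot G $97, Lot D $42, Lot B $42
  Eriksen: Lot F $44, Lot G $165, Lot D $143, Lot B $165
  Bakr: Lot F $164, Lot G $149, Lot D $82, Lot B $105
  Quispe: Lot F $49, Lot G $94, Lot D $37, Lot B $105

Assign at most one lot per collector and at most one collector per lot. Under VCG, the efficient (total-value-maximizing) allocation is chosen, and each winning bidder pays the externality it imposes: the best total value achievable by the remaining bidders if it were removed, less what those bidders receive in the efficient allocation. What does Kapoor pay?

Efficient allocation: Kapoor→Lot F ($142), Eriksen→Lot D ($143), Bakr→Lot G ($149), Quispe→Lot B ($105); total welfare W = $539.
Kapoor receives Lot F at value $142, so the others get W − 142 = $397.
Without Kapoor: best allocation of the remaining 3 bidders over all 4 lots is Eriksen→Lot G ($165), Bakr→Lot F ($164), Quispe→Lot B ($105), total $434.
VCG payment = (others' best without Kapoor) − (others' welfare with Kapoor) = 434 − 397 = $37.

Kapoor pays $37.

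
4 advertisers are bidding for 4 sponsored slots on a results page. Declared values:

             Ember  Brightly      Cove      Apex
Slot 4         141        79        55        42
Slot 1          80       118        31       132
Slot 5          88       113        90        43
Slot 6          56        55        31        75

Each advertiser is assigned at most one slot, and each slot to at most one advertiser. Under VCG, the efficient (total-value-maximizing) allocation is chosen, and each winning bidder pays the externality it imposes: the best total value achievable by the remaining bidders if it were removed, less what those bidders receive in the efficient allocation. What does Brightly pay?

Brightly pays $57.

Efficient allocation: Ember→Slot 4 ($141), Brightly→Slot 1 ($118), Cove→Slot 5 ($90), Apex→Slot 6 ($75); total welfare W = $424.
Brightly receives Slot 1 at value $118, so the others get W − 118 = $306.
Without Brightly: best allocation of the remaining 3 bidders over all 4 slots is Ember→Slot 4 ($141), Cove→Slot 5 ($90), Apex→Slot 1 ($132), total $363.
VCG payment = (others' best without Brightly) − (others' welfare with Brightly) = 363 − 306 = $57.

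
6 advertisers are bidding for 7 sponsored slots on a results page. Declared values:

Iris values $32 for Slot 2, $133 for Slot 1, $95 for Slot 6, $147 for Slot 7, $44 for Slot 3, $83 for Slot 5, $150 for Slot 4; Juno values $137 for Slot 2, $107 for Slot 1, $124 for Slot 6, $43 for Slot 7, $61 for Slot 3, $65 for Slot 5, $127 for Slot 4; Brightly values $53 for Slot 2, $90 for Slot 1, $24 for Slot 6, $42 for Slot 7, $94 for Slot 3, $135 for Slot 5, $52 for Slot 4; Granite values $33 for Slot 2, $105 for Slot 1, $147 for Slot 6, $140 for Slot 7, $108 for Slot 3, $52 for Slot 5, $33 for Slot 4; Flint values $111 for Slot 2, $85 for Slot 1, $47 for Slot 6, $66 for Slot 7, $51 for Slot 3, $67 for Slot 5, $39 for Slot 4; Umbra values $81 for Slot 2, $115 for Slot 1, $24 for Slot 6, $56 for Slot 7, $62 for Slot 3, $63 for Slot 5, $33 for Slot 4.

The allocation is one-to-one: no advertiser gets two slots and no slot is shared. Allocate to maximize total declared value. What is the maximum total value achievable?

Optimal: Iris→Slot 7 ($147), Juno→Slot 4 ($127), Brightly→Slot 5 ($135), Granite→Slot 6 ($147), Flint→Slot 2 ($111), Umbra→Slot 1 ($115) — total 147+127+135+147+111+115 = $782.
Row-greedy (each advertiser in turn takes its best remaining slot) gives $716, worse by 66.
Every other assignment is strictly worse.

Max total: $782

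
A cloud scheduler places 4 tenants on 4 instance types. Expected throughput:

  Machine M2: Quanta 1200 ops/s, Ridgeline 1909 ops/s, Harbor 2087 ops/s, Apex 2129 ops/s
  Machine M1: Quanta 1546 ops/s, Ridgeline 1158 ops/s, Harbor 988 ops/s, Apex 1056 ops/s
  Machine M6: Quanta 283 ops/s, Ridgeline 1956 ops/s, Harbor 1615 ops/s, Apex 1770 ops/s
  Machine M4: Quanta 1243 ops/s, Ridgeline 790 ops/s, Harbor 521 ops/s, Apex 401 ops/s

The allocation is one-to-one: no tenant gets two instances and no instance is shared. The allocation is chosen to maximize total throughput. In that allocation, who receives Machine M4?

Quanta receives Machine M4.

This is a one-to-one assignment (maximum-weight bipartite matching).
Optimal: Quanta→Machine M4 (1243 ops/s), Ridgeline→Machine M6 (1956 ops/s), Harbor→Machine M2 (2087 ops/s), Apex→Machine M1 (1056 ops/s) — total 1243+1956+2087+1056 = 6342 ops/s.
Max-entry greedy (repeatedly take the single best remaining cell) gives 6152 ops/s, worse by 190.
Swapping Harbor↔Ridgeline (Harbor→Machine M6 1615 ops/s, Ridgeline→Machine M2 1909 ops/s) loses 519.
Quanta's own top instance is Machine M1 (1546 ops/s), but forcing Quanta→Machine M1 and reassigning the rest optimally gives only 6193 ops/s — worse by 149.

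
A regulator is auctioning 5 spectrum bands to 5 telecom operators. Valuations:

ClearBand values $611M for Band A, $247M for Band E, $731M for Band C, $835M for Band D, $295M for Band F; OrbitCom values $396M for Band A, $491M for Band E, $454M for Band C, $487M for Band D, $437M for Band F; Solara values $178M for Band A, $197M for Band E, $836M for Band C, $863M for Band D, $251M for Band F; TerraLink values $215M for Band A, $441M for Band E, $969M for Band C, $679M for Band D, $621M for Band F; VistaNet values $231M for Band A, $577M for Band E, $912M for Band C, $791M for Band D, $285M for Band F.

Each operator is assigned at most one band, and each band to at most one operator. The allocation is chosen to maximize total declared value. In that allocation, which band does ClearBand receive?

Optimal: ClearBand→Band A ($611M), OrbitCom→Band E ($491M), Solara→Band D ($863M), TerraLink→Band F ($621M), VistaNet→Band C ($912M) — total 611+491+863+621+912 = $3498M.
Column-greedy (each band in turn goes to its best remaining operator) gives $3457M, worse by 41.
Swapping TerraLink↔VistaNet (TerraLink→Band C $969M, VistaNet→Band F $285M) loses 279.
Checked against all permutations: $3498M is optimal.
ClearBand's own top band is Band D ($835M), but forcing ClearBand→Band D and reassigning the rest optimally gives only $3265M — worse by 233.

ClearBand receives Band A.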